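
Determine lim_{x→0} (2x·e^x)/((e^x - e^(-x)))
Both numerator and denominator → 0 as x → 0; this is a 0/0 indeterminate form.
Expand each to leading order near x = 0: numerator ~ 2·x, denominator ~ 2·x.
The limit of the ratio is 1.

Final answer: 1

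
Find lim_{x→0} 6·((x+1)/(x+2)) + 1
Direct substitution at x = 0 gives 4.

Final answer: 4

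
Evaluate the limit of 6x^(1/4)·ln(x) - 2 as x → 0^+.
The product is a 0·∞ indeterminate form at x → 0⁺.
Rewrite the product as 6·ln(x) / x^(-1/4) and apply L'Hôpital, or use the standard hierarchy x^(-1/4) ≫ |ln x| as x → 0⁺.
The indeterminate product → 0, so the limit = -2.

Final answer: -2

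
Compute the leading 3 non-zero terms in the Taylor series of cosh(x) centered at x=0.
x^4/24 + x^2/2 + 1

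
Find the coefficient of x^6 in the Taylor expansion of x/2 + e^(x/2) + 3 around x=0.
Expand to order 6: x/2 + e^(x/2) + 3 = x^6/46080 + x^5/3840 + x^4/384 + x^3/48 + x^2/8 + x + 4 + O(x^7).
The coefficient of x^6 is 1/46080.

Final answer: 1/46080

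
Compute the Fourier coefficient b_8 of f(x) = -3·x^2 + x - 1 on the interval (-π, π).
b_8 = (1/π) ∫_{-π}^{π} f(x)·sin(8x) dx.
Evaluate the integral (use parity and integration by parts as needed): b_8 = -1/4.

Final answer: -1/4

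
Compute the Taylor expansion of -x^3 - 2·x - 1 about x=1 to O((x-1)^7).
-4 - 5·(x - 1) - 3·(x - 1)^2 - (x - 1)^3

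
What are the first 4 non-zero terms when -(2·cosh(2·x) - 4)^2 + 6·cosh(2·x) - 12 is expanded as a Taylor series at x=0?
-424·x^6/45 - 20·x^4/3 + 28·x^2 - 10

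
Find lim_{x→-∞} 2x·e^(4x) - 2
The product is a 0·∞ indeterminate form at x → -∞.
Rewrite the product as 2x / e^(-4x) (an ∞/∞ form) and apply L'Hôpital, or use the standard hierarchy e^(4|x|) ≫ |x| as x → -∞.
The indeterminate product → 0, so the limit = -2.

Final answer: -2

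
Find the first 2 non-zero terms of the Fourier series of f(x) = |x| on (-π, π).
-4·cos(x)/π + π/2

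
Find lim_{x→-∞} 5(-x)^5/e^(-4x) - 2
The quotient is an ∞/∞ indeterminate form as x → -∞.
Compare growth rates of the dominant terms (exponentials ≫ polynomials ≫ logarithms), or apply L'Hôpital's rule; the quotient → 0.
Adding the constant: 0 - 2 = -2. Limit = -2.

Final answer: -2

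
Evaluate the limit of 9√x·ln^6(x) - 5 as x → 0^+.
The product is a 0·∞ indeterminate form at x → 0⁺.
Rewrite the product as 9·ln^6(x) / x^(-1/2) and apply L'Hôpital, or use the standard hierarchy x^(-1/2) ≫ |ln x|^6 as x → 0⁺.
The indeterminate product → 0, so the limit = -5.

Final answer: -5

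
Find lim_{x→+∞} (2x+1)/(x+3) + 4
Evaluate the dominant behaviour as x → +∞; each term tends to a finite value or vanishes.
Limit = 6.

Final answer: 6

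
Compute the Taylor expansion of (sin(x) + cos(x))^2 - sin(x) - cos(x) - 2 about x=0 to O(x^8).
-127·x^7/5040 + x^6/720 + 31·x^5/120 - x^4/24 - 7·x^3/6 + x^2/2 + x - 2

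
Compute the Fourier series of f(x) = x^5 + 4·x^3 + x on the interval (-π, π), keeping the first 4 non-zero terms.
(-32·π^2 + 194 + 2·π^4)·sin(x) + (-π^4 - 5/2 + π^2)·sin(2·x) + (-10/81 + 32·π^2/27 + 2·π^4/3)·sin(3·x) + (-π^4/2 - 11·π^2/8 + 1/64)·sin(4·x)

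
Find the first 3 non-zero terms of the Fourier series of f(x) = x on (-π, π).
2·sin(x) - sin(2·x) + 2·sin(3·x)/3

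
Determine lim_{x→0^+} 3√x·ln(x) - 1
The product is a 0·∞ indeterminate form at x → 0⁺.
Rewrite the product as 3·ln(x) / x^(-1/2) and apply L'Hôpital, or use the standard hierarchy x^(-1/2) ≫ |ln x| as x → 0⁺.
The indeterminate product → 0, so the limit = -1.

Final answer: -1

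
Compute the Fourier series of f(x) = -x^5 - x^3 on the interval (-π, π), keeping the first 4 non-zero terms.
(-228 - 2·π^4 + 38·π^2)·sin(x) + (-4·π^2 + 6 + π^4)·sin(2·x) + (-2·π^4/3 - 44/81 + 22·π^2/27)·sin(3·x) + (-π^2/8 + 3/64 + π^4/2)·sin(4·x)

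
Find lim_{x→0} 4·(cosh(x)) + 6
Direct substitution at x = 0 gives 10.

Final answer: 10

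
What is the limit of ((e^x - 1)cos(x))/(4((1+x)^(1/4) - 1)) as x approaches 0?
Both numerator and denominator → 0 as x → 0; this is a 0/0 indeterminate form.
Expand each to leading order near x = 0: numerator ~ x, denominator ~ x.
The limit of the ratio is 1.

Final answer: 1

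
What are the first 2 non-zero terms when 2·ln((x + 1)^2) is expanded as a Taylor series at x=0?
-2·x^2 + 4·x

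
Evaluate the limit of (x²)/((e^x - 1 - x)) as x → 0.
Both numerator and denominator → 0 as x → 0; this is a 0/0 indeterminate form.
Expand each to leading order near x = 0: numerator ~ x^2, denominator ~ x^2/2.
The limit of the ratio is 2.

Final answer: 2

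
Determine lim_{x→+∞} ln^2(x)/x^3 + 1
The quotient is an ∞/∞ indeterminate form as x → +∞.
The polynomial denominator x^3 dominates the logarithmic numerator (any positive power of x ≫ ln^2(x) as x → ∞), so the quotient → 0.
Adding the constant: 0 + 1 = 1. Limit = 1.

Final answer: 1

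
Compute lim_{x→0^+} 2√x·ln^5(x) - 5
The product is a 0·∞ indeterminate form at x → 0⁺.
Rewrite the product as 2·ln^5(x) / x^(-1/2) and apply L'Hôpital, or use the standard hierarchy x^(-1/2) ≫ |ln x|^5 as x → 0⁺.
The indeterminate product → 0, so the limit = -5.

Final answer: -5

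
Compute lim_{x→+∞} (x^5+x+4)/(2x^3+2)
This is an ∞/∞ indeterminate form as x → +∞.
Divide numerator and denominator by x^5 and let the lower-order terms vanish; the numerator's degree 5 exceeds the denominator's degree 3, so the quotient diverges.
Limit = ∞.

Final answer: ∞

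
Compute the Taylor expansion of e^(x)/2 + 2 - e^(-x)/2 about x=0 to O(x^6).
x^5/120 + x^3/6 + x + 2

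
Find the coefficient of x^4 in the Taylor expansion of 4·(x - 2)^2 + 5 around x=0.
Expand to order 4: 4·(x - 2)^2 + 5 = 4·x^2 - 16·x + 21 + O(x^5).
The coefficient of x^4 is 0.

Final answer: 0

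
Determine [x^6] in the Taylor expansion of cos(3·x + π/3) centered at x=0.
Expand to order 6: cos(3·x + π/3) = -81·x^6/160 - 81·√(3)·x^5/80 + 27·x^4/16 + 9·√(3)·x^3/4 - 9·x^2/4 - 3·√(3)·x/2 + 1/2 + O(x^7).
The coefficient of x^6 is -81/160.

Final answer: -81/160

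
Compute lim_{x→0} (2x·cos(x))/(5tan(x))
Both numerator and denominator → 0 as x → 0; this is a 0/0 indeterminate form.
Expand each to leading order near x = 0: numerator ~ 2·x, denominator ~ 5·x.
The limit of the ratio is 2/5.

Final answer: 2/5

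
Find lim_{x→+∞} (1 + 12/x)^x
As x → +∞: this is the defining limit (1 + 12/x)^x → e^12.
Limit = e^(12).

Final answer: e^(12)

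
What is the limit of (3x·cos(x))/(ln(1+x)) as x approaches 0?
Both numerator and denominator → 0 as x → 0; this is a 0/0 indeterminate form.
Expand each to leading order near x = 0: numerator ~ 3·x, denominator ~ x.
The limit of the ratio is 3.

Final answer: 3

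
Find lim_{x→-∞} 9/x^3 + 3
Evaluate the dominant behaviour as x → -∞; each term tends to a finite value or vanishes.
Limit = 3.

Final answer: 3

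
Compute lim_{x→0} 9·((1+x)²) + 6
Direct substitution at x = 0 gives 15.

Final answer: 15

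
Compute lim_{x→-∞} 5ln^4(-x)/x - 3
The quotient is an ∞/∞ indeterminate form as x → -∞.
Compare growth rates of the dominant terms (exponentials ≫ polynomials ≫ logarithms), or apply L'Hôpital's rule; the quotient → 0.
Adding the constant: 0 - 3 = -3. Limit = -3.

Final answer: -3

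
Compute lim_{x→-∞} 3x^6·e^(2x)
This is a 0·∞ indeterminate form at x → -∞.
Rewrite the product as 3x^6 / e^(-2x) (an ∞/∞ form) and apply L'Hôpital, or use the standard hierarchy e^(2|x|) ≫ |x^6| as x → -∞.
The indeterminate product → 0, so the limit = 0.

Final answer: 0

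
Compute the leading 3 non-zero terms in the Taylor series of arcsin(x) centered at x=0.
3·x^5/40 + x^3/6 + x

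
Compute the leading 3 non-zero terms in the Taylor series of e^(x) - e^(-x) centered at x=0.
x^5/60 + x^3/3 + 2·x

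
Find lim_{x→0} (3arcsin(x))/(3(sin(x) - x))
Both numerator and denominator → 0 as x → 0; this is a 0/0 indeterminate form.
Expand each to leading order near x = 0: numerator ~ 3·x, denominator ~ -x^3/2.
The limit of the ratio is -∞.

Final answer: -∞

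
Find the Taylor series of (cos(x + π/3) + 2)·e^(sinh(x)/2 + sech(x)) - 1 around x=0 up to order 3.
x^3·(-47·e/96 + 13·√(3)·e/48) + x^2·(-19·e/16 - √(3)·e/4) + x·(-√(3)·e/2 + 5·e/4) - 1 + 5·e/2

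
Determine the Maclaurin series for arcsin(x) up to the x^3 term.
x^3/6 + x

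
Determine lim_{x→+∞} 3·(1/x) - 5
Evaluate the dominant behaviour as x → +∞; each term tends to a finite value or vanishes.
Limit = -5.

Final answer: -5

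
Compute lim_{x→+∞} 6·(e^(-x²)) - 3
Evaluate the dominant behaviour as x → +∞; each term tends to a finite value or vanishes.
Limit = -3.

Final answer: -3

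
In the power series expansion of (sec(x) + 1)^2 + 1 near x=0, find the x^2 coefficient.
Expand to order 2: (sec(x) + 1)^2 + 1 = 2·x^2 + 5 + O(x^3).
The coefficient of x^2 is 2.

Final answer: 2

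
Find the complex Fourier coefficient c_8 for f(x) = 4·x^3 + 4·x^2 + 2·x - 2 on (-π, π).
Compute the real Fourier coefficients first: a_8 = 1/4, b_8 = -π^2 - 13/32.
Then c_8 = (a_8 − i·b_8)/2 = 1/8 + 13·i/64 + i·π^2/2.

Final answer: 1/8 + 13·i/64 + i·π^2/2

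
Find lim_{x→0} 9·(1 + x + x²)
Direct substitution at x = 0 gives 9.

Final answer: 9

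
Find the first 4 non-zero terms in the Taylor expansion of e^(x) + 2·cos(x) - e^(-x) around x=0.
x^3/3 - x^2 + 2·x + 2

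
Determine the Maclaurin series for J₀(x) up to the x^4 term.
x^4/64 - x^2/4 + 1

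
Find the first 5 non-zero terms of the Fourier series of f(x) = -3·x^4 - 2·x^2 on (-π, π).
(-136 + 24·π^2)·cos(x) + (7 - 6·π^2)·cos(2·x) + (-8/9 + 8·π^2/3)·cos(3·x) + (1/16 - 3·π^2/2)·cos(4·x) - 3·π^4/5 - 2·π^2/3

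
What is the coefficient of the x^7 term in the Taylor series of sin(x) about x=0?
Expand to order 7: sin(x) = -x^7/5040 + x^5/120 - x^3/6 + x + O(x^8).
The coefficient of x^7 is -1/5040.

Final answer: -1/5040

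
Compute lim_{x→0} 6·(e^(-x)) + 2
Direct substitution at x = 0 gives 8.

Final answer: 8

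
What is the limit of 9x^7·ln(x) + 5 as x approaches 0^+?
The product is a 0·∞ indeterminate form at x → 0⁺.
Rewrite the product as 9·ln(x) / x^(-7) and apply L'Hôpital, or use the standard hierarchy x^(-7) ≫ |ln x| as x → 0⁺.
The indeterminate product → 0, so the limit = 5.

Final answer: 5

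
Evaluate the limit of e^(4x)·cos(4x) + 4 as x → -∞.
Evaluate the dominant behaviour as x → -∞; each term tends to a finite value or vanishes.
Limit = 4.

Final answer: 4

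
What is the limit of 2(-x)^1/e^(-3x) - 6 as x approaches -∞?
The quotient is an ∞/∞ indeterminate form as x → -∞.
Compare growth rates of the dominant terms (exponentials ≫ polynomials ≫ logarithms), or apply L'Hôpital's rule; the quotient → 0.
Adding the constant: 0 - 6 = -6. Limit = -6.

Final answer: -6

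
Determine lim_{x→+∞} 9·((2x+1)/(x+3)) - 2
Evaluate the dominant behaviour as x → +∞; each term tends to a finite value or vanishes.
Limit = 16.

Final answer: 16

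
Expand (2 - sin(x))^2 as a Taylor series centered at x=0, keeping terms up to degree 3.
2·x^3/3 + x^2 - 4·x + 4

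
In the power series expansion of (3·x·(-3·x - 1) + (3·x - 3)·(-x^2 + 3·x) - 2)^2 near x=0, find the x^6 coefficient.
Expand to order 6: (3·x·(-3·x - 1) + (3·x - 3)·(-x^2 + 3·x) - 2)^2 = 9·x^6 - 18·x^5 + 81·x^4 - 60·x^3 + 132·x^2 + 48·x + 4 + O(x^7).
The coefficient of x^6 is 9.

Final answer: 9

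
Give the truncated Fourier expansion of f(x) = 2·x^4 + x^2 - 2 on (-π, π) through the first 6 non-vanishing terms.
(92 - 16·π^2)·cos(x) + (-5 + 4·π^2)·cos(2·x) + (20/27 - 16·π^2/9)·cos(3·x) + (-1/8 + π^2)·cos(4·x) + (-16·π^2/25 - 4/625)·cos(5·x) - 2 + π^2/3 + 2·π^4/5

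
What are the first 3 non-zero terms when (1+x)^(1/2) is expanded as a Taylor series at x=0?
-x^2/8 + x/2 + 1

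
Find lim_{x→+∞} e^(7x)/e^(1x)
This is an ∞/∞ indeterminate form as x → +∞.
Rewrite e^(7x)/e^(1x) = e^((7−1)x) = e^(6x); the exponent coefficient is 6 > 0 so e^(6x) → ∞.
Limit = ∞.

Final answer: ∞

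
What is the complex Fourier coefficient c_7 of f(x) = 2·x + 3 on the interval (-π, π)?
Compute the real Fourier coefficients first: a_7 = 0, b_7 = 4/7.
Then c_7 = (a_7 − i·b_7)/2 = -2·i/7.

Final answer: -2·i/7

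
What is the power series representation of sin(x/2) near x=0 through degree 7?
-x^7/645120 + x^5/3840 - x^3/48 + x/2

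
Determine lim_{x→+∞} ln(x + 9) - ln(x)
This is an ∞ − ∞ indeterminate form.
Combine the logarithms: ln(x+9) − ln(x) = ln((x+9)/(x)) = ln(1 + 9/(x)) → ln(1) = 0.
Limit = 0.

Final answer: 0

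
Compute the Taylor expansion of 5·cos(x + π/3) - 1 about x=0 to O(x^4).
5·√(3)·x^3/12 - 5·x^2/4 - 5·√(3)·x/2 + 3/2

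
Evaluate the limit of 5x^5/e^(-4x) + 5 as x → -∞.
The quotient is an ∞/∞ indeterminate form as x → -∞.
Compare growth rates of the dominant terms (exponentials ≫ polynomials ≫ logarithms), or apply L'Hôpital's rule; the quotient → 0.
Adding the constant: 0 + 5 = 5. Limit = 5.

Final answer: 5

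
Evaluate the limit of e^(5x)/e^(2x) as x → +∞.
This is an ∞/∞ indeterminate form as x → +∞.
Rewrite e^(5x)/e^(2x) = e^((5−2)x) = e^(3x); the exponent coefficient is 3 > 0 so e^(3x) → ∞.
Limit = ∞.

Final answer: ∞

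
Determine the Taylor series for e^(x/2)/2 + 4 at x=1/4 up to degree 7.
e^(1/8)/2 + 4 + e^(1/8)·(x - 1/4)/4 + e^(1/8)·(x - 1/4)^2/16 + e^(1/8)·(x - 1/4)^3/96 + e^(1/8)·(x - 1/4)^4/768 + e^(1/8)·(x - 1/4)^5/7680 + e^(1/8)·(x - 1/4)^6/92160 + e^(1/8)·(x - 1/4)^7/1290240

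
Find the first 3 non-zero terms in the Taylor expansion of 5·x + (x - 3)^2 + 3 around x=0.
x^2 - x + 12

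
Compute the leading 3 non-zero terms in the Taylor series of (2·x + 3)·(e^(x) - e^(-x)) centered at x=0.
x^3 + 4·x^2 + 6·x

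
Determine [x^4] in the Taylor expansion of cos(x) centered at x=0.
Expand to order 4: cos(x) = x^4/24 - x^2/2 + 1 + O(x^5).
The coefficient of x^4 is 1/24.

Final answer: 1/24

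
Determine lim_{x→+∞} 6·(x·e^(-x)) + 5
Evaluate the dominant behaviour as x → +∞; each term tends to a finite value or vanishes.
Limit = 5.

Final answer: 5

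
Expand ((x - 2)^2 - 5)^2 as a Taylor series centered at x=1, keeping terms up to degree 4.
16 + 16·(x - 1) - 4·(x - 1)^2 - 4·(x - 1)^3 + (x - 1)^4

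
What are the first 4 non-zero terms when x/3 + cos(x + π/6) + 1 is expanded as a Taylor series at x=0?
x^3/12 - √(3)·x^2/4 - x/6 + √(3)/2 + 1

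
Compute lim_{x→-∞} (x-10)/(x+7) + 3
Evaluate the dominant behaviour as x → -∞; each term tends to a finite value or vanishes.
Limit = 4.

Final answer: 4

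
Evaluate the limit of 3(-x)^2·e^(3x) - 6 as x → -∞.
The product is a 0·∞ indeterminate form at x → -∞.
Rewrite the product as 3(-x)^2 / e^(-3x) (an ∞/∞ form) and apply L'Hôpital, or use the standard hierarchy e^(3|x|) ≫ |(-x)^2| as x → -∞.
The indeterminate product → 0, so the limit = -6.

Final answer: -6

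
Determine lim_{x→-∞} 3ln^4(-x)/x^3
This is an ∞/∞ indeterminate form as x → -∞.
Compare growth rates of the dominant terms (exponentials ≫ polynomials ≫ logarithms), or apply L'Hôpital's rule; the quotient → 0.
Limit = 0.

Final answer: 0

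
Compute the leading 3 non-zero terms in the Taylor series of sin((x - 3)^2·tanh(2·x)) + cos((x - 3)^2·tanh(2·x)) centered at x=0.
-174·x^2 + 18·x + 1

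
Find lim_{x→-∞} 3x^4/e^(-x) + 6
The quotient is an ∞/∞ indeterminate form as x → -∞.
Compare growth rates of the dominant terms (exponentials ≫ polynomials ≫ logarithms), or apply L'Hôpital's rule; the quotient → 0.
Adding the constant: 0 + 6 = 6. Limit = 6.

Final answer: 6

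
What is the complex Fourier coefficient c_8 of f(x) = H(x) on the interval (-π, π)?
Compute the real Fourier coefficients first: a_8 = 0, b_8 = 0.
Then c_8 = (a_8 − i·b_8)/2 = 0.

Final answer: 0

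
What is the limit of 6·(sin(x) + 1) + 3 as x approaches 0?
Direct substitution at x = 0 gives 9.

Final answer: 9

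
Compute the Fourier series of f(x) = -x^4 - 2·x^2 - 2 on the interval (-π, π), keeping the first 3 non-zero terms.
(-40 + 8·π^2)·cos(x) + (1 - 2·π^2)·cos(2·x) - π^4/5 - 2·π^2/3 - 2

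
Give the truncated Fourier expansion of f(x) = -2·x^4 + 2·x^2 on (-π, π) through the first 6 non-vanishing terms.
(-104 + 16·π^2)·cos(x) + (8 - 4·π^2)·cos(2·x) + (-56/27 + 16·π^2/9)·cos(3·x) + (7/8 - π^2)·cos(4·x) + (-296/625 + 16·π^2/25)·cos(5·x) - 2·π^4/5 + 2·π^2/3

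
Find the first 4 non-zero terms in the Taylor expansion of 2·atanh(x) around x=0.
2·x^7/7 + 2·x^5/5 + 2·x^3/3 + 2·x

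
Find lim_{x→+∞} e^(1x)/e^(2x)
This is an ∞/∞ indeterminate form as x → +∞.
Rewrite e^(1x)/e^(2x) = e^((1−2)x) = e^(-x); the exponent coefficient is -1 < 0 so e^(-x) → 0.
Limit = 0.

Final answer: 0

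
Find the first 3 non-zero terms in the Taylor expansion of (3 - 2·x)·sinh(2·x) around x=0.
4·x^3 - 4·x^2 + 6·x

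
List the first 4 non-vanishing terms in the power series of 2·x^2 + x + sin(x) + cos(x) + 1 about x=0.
-x^3/6 + 3·x^2/2 + 2·x + 2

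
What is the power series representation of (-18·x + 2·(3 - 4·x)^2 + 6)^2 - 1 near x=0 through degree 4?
1024·x^4 - 4224·x^3 + 5892·x^2 - 3168·x + 575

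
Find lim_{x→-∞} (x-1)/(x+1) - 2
Evaluate the dominant behaviour as x → -∞; each term tends to a finite value or vanishes.
Limit = -1.

Final answer: -1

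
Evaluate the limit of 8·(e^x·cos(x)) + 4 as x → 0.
Direct substitution at x = 0 gives 12.

Final answer: 12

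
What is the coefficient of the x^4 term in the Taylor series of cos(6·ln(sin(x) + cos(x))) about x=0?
24·ln(√(2)/2) + 12·ln(2) + 12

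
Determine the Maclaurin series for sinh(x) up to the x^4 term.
x^3/6 + x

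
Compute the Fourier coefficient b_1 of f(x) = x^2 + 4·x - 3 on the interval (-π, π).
b_1 = (1/π) ∫_{-π}^{π} f(x)·sin(1x) dx.
Evaluate the integral (use parity and integration by parts as needed): b_1 = 8.

Final answer: 8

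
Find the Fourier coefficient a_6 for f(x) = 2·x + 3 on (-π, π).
a_6 = (1/π) ∫_{-π}^{π} f(x)·cos(6x) dx.
Evaluate the integral (use parity and integration by parts as needed): a_6 = 0.

Final answer: 0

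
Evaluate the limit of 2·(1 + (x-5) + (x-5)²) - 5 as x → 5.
Direct substitution at x = 5 gives -3.

Final answer: -3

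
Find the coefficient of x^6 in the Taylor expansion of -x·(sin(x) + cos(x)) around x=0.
Expand to order 6: -x·(sin(x) + cos(x)) = -x^6/120 - x^5/24 + x^4/6 + x^3/2 - x^2 - x + O(x^7).
The coefficient of x^6 is -1/120.

Final answer: -1/120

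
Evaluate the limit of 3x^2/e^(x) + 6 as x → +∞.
The quotient is an ∞/∞ indeterminate form as x → +∞.
The exponential denominator e^(x) dominates the polynomial numerator (e^x ≫ x^2 as x → ∞), so the quotient → 0.
Adding the constant: 0 + 6 = 6. Limit = 6.

Final answer: 6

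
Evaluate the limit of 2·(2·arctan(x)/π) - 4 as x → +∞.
Evaluate the dominant behaviour as x → +∞; each term tends to a finite value or vanishes.
Limit = -2.

Final answer: -2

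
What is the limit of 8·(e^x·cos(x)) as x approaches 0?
Direct substitution at x = 0 gives 8.

Final answer: 8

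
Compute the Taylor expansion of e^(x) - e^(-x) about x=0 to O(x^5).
x^3/3 + 2·x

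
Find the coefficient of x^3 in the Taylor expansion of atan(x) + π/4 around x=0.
Expand to order 3: atan(x) + π/4 = -x^3/3 + x + π/4 + O(x^4).
The coefficient of x^3 is -1/3.

Final answer: -1/3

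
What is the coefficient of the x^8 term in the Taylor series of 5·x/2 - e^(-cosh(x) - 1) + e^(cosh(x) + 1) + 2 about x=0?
Expand to order 8: 5·x/2 - e^(-cosh(x) - 1) + e^(cosh(x) + 1) + 2 = x^8·(43·e^(-2)/40320 + 379·e^(2)/40320) + x^6·(e^(-2)/720 + 31·e^(2)/720) + x^4·(-e^(-2)/12 + e^(2)/6) + x^2·(e^(-2)/2 + e^(2)/2) + 5·x/2 - e^(-2) + 2 + e^(2) + O(x^9).
The coefficient of x^8 is 43·e^(-2)/40320 + 379·e^(2)/40320.

Final answer: 43·e^(-2)/40320 + 379·e^(2)/40320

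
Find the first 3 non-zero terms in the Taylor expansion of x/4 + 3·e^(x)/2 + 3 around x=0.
3·x^2/4 + 7·x/4 + 9/2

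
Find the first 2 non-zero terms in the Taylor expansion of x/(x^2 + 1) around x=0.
-x^3 + x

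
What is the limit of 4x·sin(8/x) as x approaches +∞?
As x → +∞: let u = 8/x → 0⁺; then 4·x·sin(8/x) = 4·8·sin(u)/u → 4·8·1 = 32.
Limit = 32.

Final answer: 32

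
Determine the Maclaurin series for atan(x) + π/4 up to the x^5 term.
x^5/5 - x^3/3 + x + π/4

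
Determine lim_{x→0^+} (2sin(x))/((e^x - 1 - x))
Both numerator and denominator → 0 as x → 0^+; this is a 0/0 indeterminate form.
Expand each to leading order near x = 0: numerator ~ 2·x, denominator ~ x^2/2.
The limit of the ratio is ∞.

Final answer: ∞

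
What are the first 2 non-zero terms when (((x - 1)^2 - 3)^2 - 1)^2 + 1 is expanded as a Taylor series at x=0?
48·x + 10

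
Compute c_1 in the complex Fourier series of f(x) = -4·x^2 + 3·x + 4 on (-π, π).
Compute the real Fourier coefficients first: a_1 = 16, b_1 = 6.
Then c_1 = (a_1 − i·b_1)/2 = 8 - 3·i.

Final answer: 8 - 3·i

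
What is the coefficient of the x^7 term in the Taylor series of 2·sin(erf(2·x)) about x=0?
Expand to order 7: 2·sin(erf(2·x)) = x^7·(-9728/(45·π^(3/2)) - 256/(21·√(π)) - 1024/(9·π^(5/2)) - 2048/(315·π^(7/2))) + x^5·(256/(15·π^(5/2)) + 64/(5·√(π)) + 256/(3·π^(3/2))) + x^3·(-32/(3·√(π)) - 64/(3·π^(3/2))) + 8·x/√(π) + O(x^8).
The coefficient of x^7 is -9728/(45·π^(3/2)) - 256/(21·√(π)) - 1024/(9·π^(5/2)) - 2048/(315·π^(7/2)).

Final answer: -9728/(45·π^(3/2)) - 256/(21·√(π)) - 1024/(9·π^(5/2)) - 2048/(315·π^(7/2))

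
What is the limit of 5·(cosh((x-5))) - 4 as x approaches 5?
Direct substitution at x = 5 gives 1.

Final answer: 1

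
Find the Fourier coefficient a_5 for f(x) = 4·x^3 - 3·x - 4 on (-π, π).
a_5 = (1/π) ∫_{-π}^{π} f(x)·cos(5x) dx.
Evaluate the integral (use parity and integration by parts as needed): a_5 = 0.

Final answer: 0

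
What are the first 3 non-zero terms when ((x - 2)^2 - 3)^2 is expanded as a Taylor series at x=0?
18·x^2 - 8·x + 1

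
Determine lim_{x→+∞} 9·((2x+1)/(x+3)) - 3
Evaluate the dominant behaviour as x → +∞; each term tends to a finite value or vanishes.
Limit = 15.

Final answer: 15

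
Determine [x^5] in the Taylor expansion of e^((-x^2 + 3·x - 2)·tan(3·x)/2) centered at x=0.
Expand to order 5: e^((-x^2 + 3·x - 2)·tan(3·x)/2) = -4491·x^5/20 + 315·x^4/4 - 57·x^3/2 + 9·x^2 - 3·x + 1 + O(x^6).
The coefficient of x^5 is -4491/20.

Final answer: -4491/20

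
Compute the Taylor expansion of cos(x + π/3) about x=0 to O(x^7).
-x^6/1440 - √(3)·x^5/240 + x^4/48 + √(3)·x^3/12 - x^2/4 - √(3)·x/2 + 1/2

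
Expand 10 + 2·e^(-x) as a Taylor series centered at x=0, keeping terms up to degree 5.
-x^5/60 + x^4/12 - x^3/3 + x^2 - 2·x + 12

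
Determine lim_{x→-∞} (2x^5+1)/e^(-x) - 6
The quotient is an ∞/∞ indeterminate form as x → -∞.
Compare growth rates of the dominant terms (exponentials ≫ polynomials ≫ logarithms), or apply L'Hôpital's rule; the quotient → 0.
Adding the constant: 0 - 6 = -6. Limit = -6.

Final answer: -6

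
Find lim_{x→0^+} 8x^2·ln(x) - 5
The product is a 0·∞ indeterminate form at x → 0⁺.
Rewrite the product as 8·ln(x) / x^(-2) and apply L'Hôpital, or use the standard hierarchy x^(-2) ≫ |ln x| as x → 0⁺.
The indeterminate product → 0, so the limit = -5.

Final answer: -5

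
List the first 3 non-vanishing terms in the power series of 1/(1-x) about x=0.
x^2 + x + 1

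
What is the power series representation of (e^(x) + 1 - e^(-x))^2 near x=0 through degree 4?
4·x^4/3 + 2·x^3/3 + 4·x^2 + 4·x + 1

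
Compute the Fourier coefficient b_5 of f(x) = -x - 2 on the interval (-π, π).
b_5 = (1/π) ∫_{-π}^{π} f(x)·sin(5x) dx.
Evaluate the integral (use parity and integration by parts as needed): b_5 = -2/5.

Final answer: -2/5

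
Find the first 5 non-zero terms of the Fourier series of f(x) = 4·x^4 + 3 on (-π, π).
(192 - 32·π^2)·cos(x) + (-12 + 8·π^2)·cos(2·x) + (64/27 - 32·π^2/9)·cos(3·x) + (-3/4 + 2·π^2)·cos(4·x) + 3 + 4·π^4/5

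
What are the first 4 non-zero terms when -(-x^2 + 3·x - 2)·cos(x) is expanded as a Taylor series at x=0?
-5·x^4/12 + 3·x^3/2 - 3·x + 2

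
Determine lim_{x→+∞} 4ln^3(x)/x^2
This is an ∞/∞ indeterminate form as x → +∞.
The polynomial denominator x^2 dominates the logarithmic numerator (any positive power of x ≫ ln^3(x) as x → ∞), so the quotient → 0.
Limit = 0.

Final answer: 0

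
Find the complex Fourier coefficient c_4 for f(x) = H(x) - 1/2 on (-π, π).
Compute the real Fourier coefficients first: a_4 = 0, b_4 = 0.
Then c_4 = (a_4 − i·b_4)/2 = 0.

Final answer: 0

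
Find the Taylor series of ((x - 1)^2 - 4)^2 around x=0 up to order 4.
x^4 - 4·x^3 - 2·x^2 + 12·x + 9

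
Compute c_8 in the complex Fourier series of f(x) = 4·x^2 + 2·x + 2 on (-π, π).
Compute the real Fourier coefficients first: a_8 = 1/4, b_8 = -1/2.
Then c_8 = (a_8 − i·b_8)/2 = 1/8 + i/4.

Final answer: 1/8 + i/4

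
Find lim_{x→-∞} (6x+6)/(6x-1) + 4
Evaluate the dominant behaviour as x → -∞; each term tends to a finite value or vanishes.
Limit = 5.

Final answer: 5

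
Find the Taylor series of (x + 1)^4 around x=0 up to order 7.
x^4 + 4·x^3 + 6·x^2 + 4·x + 1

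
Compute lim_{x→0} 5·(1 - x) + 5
Direct substitution at x = 0 gives 10.

Final answer: 10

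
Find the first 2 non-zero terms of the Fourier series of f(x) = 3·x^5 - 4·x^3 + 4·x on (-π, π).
(-128·π^2 + 6·π^4 + 776)·sin(x) + (-3·π^4 - 65/2 + 19·π^2)·sin(2·x)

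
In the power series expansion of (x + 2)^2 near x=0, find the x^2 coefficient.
Expand to order 2: (x + 2)^2 = x^2 + 4·x + 4 + O(x^3).
The coefficient of x^2 is 1.

Final answer: 1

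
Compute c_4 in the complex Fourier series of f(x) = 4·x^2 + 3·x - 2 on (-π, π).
Compute the real Fourier coefficients first: a_4 = 1, b_4 = -3/2.
Then c_4 = (a_4 − i·b_4)/2 = 1/2 + 3·i/4.

Final answer: 1/2 + 3·i/4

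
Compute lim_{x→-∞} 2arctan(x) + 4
Evaluate the dominant behaviour as x → -∞; each term tends to a finite value or vanishes.
Limit = 4 - π.

Final answer: 4 - π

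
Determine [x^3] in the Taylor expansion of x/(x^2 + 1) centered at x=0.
Expand to order 3: x/(x^2 + 1) = -x^3 + x + O(x^4).
The coefficient of x^3 is -1.

Final answer: -1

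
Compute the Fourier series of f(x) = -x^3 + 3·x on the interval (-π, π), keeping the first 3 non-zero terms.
(18 - 2·π^2)·sin(x) + (-9/2 + π^2)·sin(2·x) + (22/9 - 2·π^2/3)·sin(3·x)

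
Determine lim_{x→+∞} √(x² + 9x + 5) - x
This is an ∞ − ∞ indeterminate form.
Multiply and divide by the conjugate √(x²+9x + 5) + x; the x² terms cancel, leaving (9x + 5)/(√(x²+9x + 5)+x) → 9/2.
Limit = 9/2.

Final answer: 9/2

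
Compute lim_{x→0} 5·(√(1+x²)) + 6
Direct substitution at x = 0 gives 11.

Final answer: 11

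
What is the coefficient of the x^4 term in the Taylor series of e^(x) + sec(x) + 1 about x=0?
Expand to order 4: e^(x) + sec(x) + 1 = x^4/4 + x^3/6 + x^2 + x + 3 + O(x^5).
The coefficient of x^4 is 1/4.

Final answer: 1/4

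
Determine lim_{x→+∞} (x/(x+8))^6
As x → +∞: x/(x+8) = 1/(1 + 8/x) → 1, and the 6th power of a limit-1 base also → 1.
Limit = 1.

Final answer: 1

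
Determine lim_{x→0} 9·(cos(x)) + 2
Direct substitution at x = 0 gives 11.

Final answer: 11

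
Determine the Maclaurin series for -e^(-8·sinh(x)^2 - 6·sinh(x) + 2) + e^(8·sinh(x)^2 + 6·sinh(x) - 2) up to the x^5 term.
x^5·(-743·e^(2)/20 + 11737·e^(-2)/20) + x^4·(716·e^(-2)/3 + 164·e^(2)/3) + x^3·(-11·e^(2) + 85·e^(-2)) + x^2·(-10·e^(2) + 26·e^(-2)) + x·(6·e^(-2) + 6·e^(2)) - e^(2) + e^(-2)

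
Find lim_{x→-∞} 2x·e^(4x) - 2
The product is a 0·∞ indeterminate form at x → -∞.
Rewrite the product as 2x / e^(-4x) (an ∞/∞ form) and apply L'Hôpital, or use the standard hierarchy e^(4|x|) ≫ |x| as x → -∞.
The indeterminate product → 0, so the limit = -2.

Final answer: -2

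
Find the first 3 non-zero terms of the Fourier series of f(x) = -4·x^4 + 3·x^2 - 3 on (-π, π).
(-204 + 32·π^2)·cos(x) + (15 - 8·π^2)·cos(2·x) - 4·π^4/5 - 3 + π^2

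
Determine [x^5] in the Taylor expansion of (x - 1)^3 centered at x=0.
Expand to order 5: (x - 1)^3 = x^3 - 3·x^2 + 3·x - 1 + O(x^6).
The coefficient of x^5 is 0.

Final answer: 0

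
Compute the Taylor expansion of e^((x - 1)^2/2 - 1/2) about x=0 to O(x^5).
5·x^4/12 - 2·x^3/3 + x^2 - x + 1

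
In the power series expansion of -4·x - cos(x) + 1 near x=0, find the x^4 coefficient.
Expand to order 4: -4·x - cos(x) + 1 = -x^4/24 + x^2/2 - 4·x + O(x^5).
The coefficient of x^4 is -1/24.

Final answer: -1/24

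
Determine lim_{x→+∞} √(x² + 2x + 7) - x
This is an ∞ − ∞ indeterminate form.
Multiply and divide by the conjugate √(x²+2x + 7) + x; the x² terms cancel, leaving (2x + 7)/(√(x²+2x + 7)+x) → 2/2 = 1.
Limit = 1.

Final answer: 1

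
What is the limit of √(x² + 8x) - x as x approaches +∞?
As x → +∞: multiply by the conjugate to get (8x)/(√(x²+8x)+x); the denominator ~ 2x, so the limit is 8/2 = 4.
Limit = 4.

Final answer: 4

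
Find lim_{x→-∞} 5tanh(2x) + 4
Evaluate the dominant behaviour as x → -∞; each term tends to a finite value or vanishes.
Limit = -1.

Final answer: -1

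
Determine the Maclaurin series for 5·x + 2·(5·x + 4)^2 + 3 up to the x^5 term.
50·x^2 + 85·x + 35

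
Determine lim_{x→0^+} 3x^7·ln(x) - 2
The product is a 0·∞ indeterminate form at x → 0⁺.
Rewrite the product as 3·ln(x) / x^(-7) and apply L'Hôpital, or use the standard hierarchy x^(-7) ≫ |ln x| as x → 0⁺.
The indeterminate product → 0, so the limit = -2.

Final answer: -2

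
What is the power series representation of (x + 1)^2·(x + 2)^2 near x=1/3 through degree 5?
784/81 + 616·(x - 1/3)/27 + 59·(x - 1/3)^2/3 + 22·(x - 1/3)^3/3 + (x - 1/3)^4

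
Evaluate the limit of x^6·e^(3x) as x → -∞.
This is a 0·∞ indeterminate form at x → -∞.
Rewrite the product as x^6 / e^(-3x) (an ∞/∞ form) and apply L'Hôpital, or use the standard hierarchy e^(3|x|) ≫ |x^6| as x → -∞.
The indeterminate product → 0, so the limit = 0.

Final answer: 0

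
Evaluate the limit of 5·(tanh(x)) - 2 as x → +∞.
Evaluate the dominant behaviour as x → +∞; each term tends to a finite value or vanishes.
Limit = 3.

Final answer: 3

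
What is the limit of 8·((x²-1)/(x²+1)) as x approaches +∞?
Evaluate the dominant behaviour as x → +∞; each term tends to a finite value or vanishes.
Limit = 8.

Final answer: 8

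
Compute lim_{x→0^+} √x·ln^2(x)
This is a 0·∞ indeterminate form at x → 0⁺.
Rewrite the product as ln^2(x) / x^(-1/2) and apply L'Hôpital, or use the standard hierarchy x^(-1/2) ≫ |ln x|^2 as x → 0⁺.
The indeterminate product → 0, so the limit = 0.

Final answer: 0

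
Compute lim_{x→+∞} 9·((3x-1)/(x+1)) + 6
Evaluate the dominant behaviour as x → +∞; each term tends to a finite value or vanishes.
Limit = 33.

Final answer: 33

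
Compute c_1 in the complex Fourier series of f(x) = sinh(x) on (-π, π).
Compute the real Fourier coefficients first: a_1 = 0, b_1 = sinh(π)/π.
Then c_1 = (a_1 − i·b_1)/2 = -i·sinh(π)/(2·π).

Final answer: -i·sinh(π)/(2·π)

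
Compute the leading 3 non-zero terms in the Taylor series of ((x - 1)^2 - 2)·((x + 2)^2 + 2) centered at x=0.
-3·x^2 - 16·x - 6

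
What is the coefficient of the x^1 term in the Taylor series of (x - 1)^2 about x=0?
Expand to order 1: (x - 1)^2 = 1 - 2·x + O(x^2).
The coefficient of x^1 is -2.

Final answer: -2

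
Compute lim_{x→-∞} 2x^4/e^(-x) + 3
The quotient is an ∞/∞ indeterminate form as x → -∞.
Compare growth rates of the dominant terms (exponentials ≫ polynomials ≫ logarithms), or apply L'Hôpital's rule; the quotient → 0.
Adding the constant: 0 + 3 = 3. Limit = 3.

Final answer: 3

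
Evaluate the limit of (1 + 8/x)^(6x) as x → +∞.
As x → +∞: write (1 + 8/x)^(6x) = ((1 + 8/x)^x)^6 → (e^8)^6 = e^48.
Limit = e^(48).

Final answer: e^(48)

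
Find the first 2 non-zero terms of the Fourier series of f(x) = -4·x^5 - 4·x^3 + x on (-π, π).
(-910 - 8·π^4 + 152·π^2)·sin(x) + (-16·π^2 + 23 + 4·π^4)·sin(2·x)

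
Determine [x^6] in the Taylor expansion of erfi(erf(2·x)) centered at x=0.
Expand to order 6: erfi(erf(2·x)) = x^5·(-512/(3·π^2) + 64/(5·π) + 1024/(5·π^3)) + x^3·(-32/(3·π) + 128/(3·π^2)) + 8·x/π + O(x^7).
The coefficient of x^6 is 0.

Final answer: 0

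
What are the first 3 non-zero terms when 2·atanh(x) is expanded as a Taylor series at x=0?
2·x^5/5 + 2·x^3/3 + 2·x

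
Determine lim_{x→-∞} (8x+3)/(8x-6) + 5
Evaluate the dominant behaviour as x → -∞; each term tends to a finite value or vanishes.
Limit = 6.

Final answer: 6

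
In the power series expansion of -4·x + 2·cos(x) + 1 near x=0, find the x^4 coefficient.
Expand to order 4: -4·x + 2·cos(x) + 1 = x^4/12 - x^2 - 4·x + 3 + O(x^5).
The coefficient of x^4 is 1/12.

Final answer: 1/12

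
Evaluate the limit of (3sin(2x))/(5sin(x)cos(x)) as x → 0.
Both numerator and denominator → 0 as x → 0; this is a 0/0 indeterminate form.
Expand each to leading order near x = 0: numerator ~ 6·x, denominator ~ 5·x.
The limit of the ratio is 6/5.

Final answer: 6/5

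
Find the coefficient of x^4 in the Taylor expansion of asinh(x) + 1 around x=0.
Expand to order 4: asinh(x) + 1 = -x^3/6 + x + 1 + O(x^5).
The coefficient of x^4 is 0.

Final answer: 0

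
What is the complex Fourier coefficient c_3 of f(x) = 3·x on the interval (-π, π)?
Compute the real Fourier coefficients first: a_3 = 0, b_3 = 2.
Then c_3 = (a_3 − i·b_3)/2 = -i.

Final answer: -i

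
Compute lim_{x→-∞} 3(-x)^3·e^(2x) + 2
The product is a 0·∞ indeterminate form at x → -∞.
Rewrite the product as 3(-x)^3 / e^(-2x) (an ∞/∞ form) and apply L'Hôpital, or use the standard hierarchy e^(2|x|) ≫ |(-x)^3| as x → -∞.
The indeterminate product → 0, so the limit = 2.

Final answer: 2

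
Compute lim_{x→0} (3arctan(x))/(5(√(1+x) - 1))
Both numerator and denominator → 0 as x → 0; this is a 0/0 indeterminate form.
Expand each to leading order near x = 0: numerator ~ 3·x, denominator ~ 5·x/2.
The limit of the ratio is 6/5.

Final answer: 6/5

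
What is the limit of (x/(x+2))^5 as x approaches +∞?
As x → +∞: x/(x+2) = 1/(1 + 2/x) → 1, and the 5th power of a limit-1 base also → 1.
Limit = 1.

Final answer: 1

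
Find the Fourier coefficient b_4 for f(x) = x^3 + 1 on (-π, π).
b_4 = (1/π) ∫_{-π}^{π} f(x)·sin(4x) dx.
Evaluate the integral (use parity and integration by parts as needed): b_4 = 3/16 - π^2/2.

Final answer: 3/16 - π^2/2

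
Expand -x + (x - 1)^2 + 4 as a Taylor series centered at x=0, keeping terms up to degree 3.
x^2 - 3·x + 5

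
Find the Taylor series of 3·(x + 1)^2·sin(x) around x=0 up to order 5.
-19·x^5/40 - x^4 + 5·x^3/2 + 6·x^2 + 3·x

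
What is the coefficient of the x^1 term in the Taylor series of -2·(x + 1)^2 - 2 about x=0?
Expand to order 1: -2·(x + 1)^2 - 2 = -4·x - 4 + O(x^2).
The coefficient of x^1 is -4.

Final answer: -4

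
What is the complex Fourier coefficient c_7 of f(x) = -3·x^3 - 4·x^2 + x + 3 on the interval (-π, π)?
Compute the real Fourier coefficients first: a_7 = 16/49, b_7 = 134/343 - 6·π^2/7.
Then c_7 = (a_7 − i·b_7)/2 = 8/49 - 67·i/343 + 3·i·π^2/7.

Final answer: 8/49 - 67·i/343 + 3·i·π^2/7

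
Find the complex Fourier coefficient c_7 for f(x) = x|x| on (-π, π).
Compute the real Fourier coefficients first: a_7 = 0, b_7 = (-8 + 98·π^2)/(343·π).
Then c_7 = (a_7 − i·b_7)/2 = -i·π/7 + 4·i/(343·π).

Final answer: -i·π/7 + 4·i/(343·π)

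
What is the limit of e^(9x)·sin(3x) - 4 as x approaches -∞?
Evaluate the dominant behaviour as x → -∞; each term tends to a finite value or vanishes.
Limit = -4.

Final answer: -4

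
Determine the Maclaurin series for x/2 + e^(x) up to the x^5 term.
x^5/120 + x^4/24 + x^3/6 + x^2/2 + 3·x/2 + 1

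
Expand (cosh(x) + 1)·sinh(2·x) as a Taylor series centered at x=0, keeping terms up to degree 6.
77·x^5/60 + 11·x^3/3 + 4·x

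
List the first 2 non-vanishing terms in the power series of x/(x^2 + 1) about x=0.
-x^3 + x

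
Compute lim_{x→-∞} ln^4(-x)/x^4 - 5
The quotient is an ∞/∞ indeterminate form as x → -∞.
Compare growth rates of the dominant terms (exponentials ≫ polynomials ≫ logarithms), or apply L'Hôpital's rule; the quotient → 0.
Adding the constant: 0 - 5 = -5. Limit = -5.

Final answer: -5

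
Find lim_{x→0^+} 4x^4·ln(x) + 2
The product is a 0·∞ indeterminate form at x → 0⁺.
Rewrite the product as 4·ln(x) / x^(-4) and apply L'Hôpital, or use the standard hierarchy x^(-4) ≫ |ln x| as x → 0⁺.
The indeterminate product → 0, so the limit = 2.

Final answer: 2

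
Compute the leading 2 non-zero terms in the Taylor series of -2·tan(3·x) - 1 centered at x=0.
-6·x - 1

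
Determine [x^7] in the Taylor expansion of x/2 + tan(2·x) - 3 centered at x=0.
Expand to order 7: x/2 + tan(2·x) - 3 = 2176·x^7/315 + 64·x^5/15 + 8·x^3/3 + 5·x/2 - 3 + O(x^8).
The coefficient of x^7 is 2176/315.

Final answer: 2176/315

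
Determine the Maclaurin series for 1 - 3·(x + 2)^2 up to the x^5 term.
-3·x^2 - 12·x - 11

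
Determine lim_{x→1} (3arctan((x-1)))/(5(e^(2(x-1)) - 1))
Both numerator and denominator → 0 as x → 1; this is a 0/0 indeterminate form.
Expand each to leading order near x = 1: numerator ~ 3·(x - 1), denominator ~ 10·(x - 1).
The limit of the ratio is 3/10.

Final answer: 3/10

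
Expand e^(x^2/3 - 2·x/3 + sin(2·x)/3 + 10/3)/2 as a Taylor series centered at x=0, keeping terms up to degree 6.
17·x^6·e^(10/3)/324 - 4·x^5·e^(10/3)/135 + x^4·e^(10/3)/36 - 2·x^3·e^(10/3)/9 + x^2·e^(10/3)/6 + e^(10/3)/2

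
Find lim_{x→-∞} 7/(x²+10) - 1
Evaluate the dominant behaviour as x → -∞; each term tends to a finite value or vanishes.
Limit = -1.

Final answer: -1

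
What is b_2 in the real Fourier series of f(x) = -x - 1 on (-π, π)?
b_2 = (1/π) ∫_{-π}^{π} f(x)·sin(2x) dx.
Evaluate the integral (use parity and integration by parts as needed): b_2 = 1.

Final answer: 1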